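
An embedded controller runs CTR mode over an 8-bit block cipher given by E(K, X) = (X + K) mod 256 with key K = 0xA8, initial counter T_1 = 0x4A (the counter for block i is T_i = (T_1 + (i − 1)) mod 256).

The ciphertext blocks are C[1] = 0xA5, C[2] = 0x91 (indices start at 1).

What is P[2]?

CTR decryption: S_i = E(K, T_i) where T_i is the counter for block i; P_i = C_i ⊕ S_i.
P[2]: T = 0x4B, S = E(K, T) = 0xF3; 0x91 ⊕ 0xF3 = 0x62.

P[2] = 0x62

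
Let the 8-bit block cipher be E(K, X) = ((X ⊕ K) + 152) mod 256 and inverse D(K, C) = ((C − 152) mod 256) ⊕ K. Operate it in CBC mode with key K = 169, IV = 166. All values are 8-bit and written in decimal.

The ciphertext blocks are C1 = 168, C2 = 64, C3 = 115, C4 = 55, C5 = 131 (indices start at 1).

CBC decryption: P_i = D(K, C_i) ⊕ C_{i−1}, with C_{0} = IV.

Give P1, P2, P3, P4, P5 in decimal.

P1: D(K, 168) = 185; 185 ⊕ 166 = 31.
P2: D(K, 64) = 1; 1 ⊕ 168 = 169.
P3: D(K, 115) = 114; 114 ⊕ 64 = 50.
P4: D(K, 55) = 54; 54 ⊕ 115 = 69.
P5: D(K, 131) = 66; 66 ⊕ 55 = 117.

P1 = 31, P2 = 169, P3 = 50, P4 = 69, P5 = 117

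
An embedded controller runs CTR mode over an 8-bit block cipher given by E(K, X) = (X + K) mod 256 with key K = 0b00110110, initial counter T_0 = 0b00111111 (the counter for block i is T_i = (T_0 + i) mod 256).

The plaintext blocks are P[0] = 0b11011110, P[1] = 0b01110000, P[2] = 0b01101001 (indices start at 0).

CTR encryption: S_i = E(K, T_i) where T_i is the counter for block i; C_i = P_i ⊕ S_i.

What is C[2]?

C[2] = 0b00011110

C[0]: T = 0b00111111, S = E(K, T) = 0b01110101; 0b11011110 ⊕ 0b01110101 = 0b10101011.
C[1]: T = 0b01000000, S = E(K, T) = 0b01110110; 0b01110000 ⊕ 0b01110110 = 0b00000110.
C[2]: T = 0b01000001, S = E(K, T) = 0b01110111; 0b01101001 ⊕ 0b01110111 = 0b00011110.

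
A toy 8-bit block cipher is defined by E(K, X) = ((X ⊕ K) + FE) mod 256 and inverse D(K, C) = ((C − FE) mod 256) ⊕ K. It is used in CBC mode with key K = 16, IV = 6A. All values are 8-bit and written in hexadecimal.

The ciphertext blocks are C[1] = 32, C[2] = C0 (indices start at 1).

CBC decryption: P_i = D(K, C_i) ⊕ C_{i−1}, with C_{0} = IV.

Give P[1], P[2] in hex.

P[1] = 48, P[2] = E6

P[1]: D(K, 32) = 22; 22 ⊕ 6A = 48.
P[2]: D(K, C0) = D4; D4 ⊕ 32 = E6.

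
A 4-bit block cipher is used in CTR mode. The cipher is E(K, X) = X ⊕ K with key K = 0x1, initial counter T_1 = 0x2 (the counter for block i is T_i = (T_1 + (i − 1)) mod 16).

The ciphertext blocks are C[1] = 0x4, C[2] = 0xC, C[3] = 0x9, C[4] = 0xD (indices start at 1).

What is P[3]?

P[3] = 0xC

CTR decryption: S_i = E(K, T_i) where T_i is the counter for block i; P_i = C_i ⊕ S_i.
P[3]: T = 0x4, S = E(K, T) = 0x5; 0x9 ⊕ 0x5 = 0xC.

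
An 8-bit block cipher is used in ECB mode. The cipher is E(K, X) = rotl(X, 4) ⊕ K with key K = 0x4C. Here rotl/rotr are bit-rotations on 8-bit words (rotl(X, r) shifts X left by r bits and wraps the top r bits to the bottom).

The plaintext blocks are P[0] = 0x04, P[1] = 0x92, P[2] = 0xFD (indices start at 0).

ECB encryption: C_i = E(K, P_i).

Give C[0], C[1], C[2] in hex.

C[0]: E(K, 0x04) = 0x0C.
C[1]: E(K, 0x92) = 0x65.
C[2]: E(K, 0xFD) = 0x93.

C[0] = 0x0C, C[1] = 0x65, C[2] = 0x93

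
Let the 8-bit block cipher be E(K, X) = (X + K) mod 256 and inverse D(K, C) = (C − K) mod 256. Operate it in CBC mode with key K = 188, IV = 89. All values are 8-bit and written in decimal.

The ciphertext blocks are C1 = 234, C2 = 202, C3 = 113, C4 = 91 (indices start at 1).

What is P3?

P3 = 127

CBC decryption: P_i = D(K, C_i) ⊕ C_{i−1}, with C_{0} = IV.
P3: D(K, 113) = 181; 181 ⊕ 202 = 127.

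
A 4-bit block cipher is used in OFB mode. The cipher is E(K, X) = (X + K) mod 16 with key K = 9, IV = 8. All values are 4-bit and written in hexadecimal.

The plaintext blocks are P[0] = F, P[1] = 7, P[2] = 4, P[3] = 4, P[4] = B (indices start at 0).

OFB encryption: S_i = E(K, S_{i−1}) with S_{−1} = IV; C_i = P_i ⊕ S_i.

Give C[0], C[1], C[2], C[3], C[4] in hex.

C[0]: S = E(K, 8) = 1; F ⊕ 1 = E.
C[1]: S = E(K, 1) = A; 7 ⊕ A = D.
C[2]: S = E(K, A) = 3; 4 ⊕ 3 = 7.
C[3]: S = E(K, 3) = C; 4 ⊕ C = 8.
C[4]: S = E(K, C) = 5; B ⊕ 5 = E.

C[0] = E, C[1] = D, C[2] = 7, C[3] = 8, C[4] = E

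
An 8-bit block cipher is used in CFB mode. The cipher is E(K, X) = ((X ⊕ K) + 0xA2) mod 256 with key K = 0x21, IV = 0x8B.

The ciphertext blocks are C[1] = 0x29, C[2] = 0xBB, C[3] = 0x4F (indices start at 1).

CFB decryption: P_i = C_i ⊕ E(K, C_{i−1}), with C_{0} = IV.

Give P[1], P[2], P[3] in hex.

P[1] = 0x65, P[2] = 0x11, P[3] = 0x73

P[1]: E(K, 0x8B) = 0x4C; 0x29 ⊕ 0x4C = 0x65.
P[2]: E(K, 0x29) = 0xAA; 0xBB ⊕ 0xAA = 0x11.
P[3]: E(K, 0xBB) = 0x3C; 0x4F ⊕ 0x3C = 0x73.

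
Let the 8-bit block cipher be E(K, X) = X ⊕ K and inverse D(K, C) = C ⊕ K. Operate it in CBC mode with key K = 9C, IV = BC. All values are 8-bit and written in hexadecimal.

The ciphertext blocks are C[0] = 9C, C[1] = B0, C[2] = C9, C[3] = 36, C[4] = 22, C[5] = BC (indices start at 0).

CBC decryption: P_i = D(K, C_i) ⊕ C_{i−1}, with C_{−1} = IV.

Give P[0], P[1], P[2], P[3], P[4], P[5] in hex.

P[0] = BC, P[1] = B0, P[2] = E5, P[3] = 63, P[4] = 88, P[5] = 02

P[0]: D(K, 9C) = 00; 00 ⊕ BC = BC.
P[1]: D(K, B0) = 2C; 2C ⊕ 9C = B0.
P[2]: D(K, C9) = 55; 55 ⊕ B0 = E5.
P[3]: D(K, 36) = AA; AA ⊕ C9 = 63.
P[4]: D(K, 22) = BE; BE ⊕ 36 = 88.
P[5]: D(K, BC) = 20; 20 ⊕ 22 = 02.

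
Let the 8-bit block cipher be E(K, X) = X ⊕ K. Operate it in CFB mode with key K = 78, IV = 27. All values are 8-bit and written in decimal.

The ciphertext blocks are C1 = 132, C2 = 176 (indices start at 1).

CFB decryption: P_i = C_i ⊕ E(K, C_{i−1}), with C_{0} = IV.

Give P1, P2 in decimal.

P1: E(K, 27) = 85; 132 ⊕ 85 = 209.
P2: E(K, 132) = 202; 176 ⊕ 202 = 122.

P1 = 209, P2 = 122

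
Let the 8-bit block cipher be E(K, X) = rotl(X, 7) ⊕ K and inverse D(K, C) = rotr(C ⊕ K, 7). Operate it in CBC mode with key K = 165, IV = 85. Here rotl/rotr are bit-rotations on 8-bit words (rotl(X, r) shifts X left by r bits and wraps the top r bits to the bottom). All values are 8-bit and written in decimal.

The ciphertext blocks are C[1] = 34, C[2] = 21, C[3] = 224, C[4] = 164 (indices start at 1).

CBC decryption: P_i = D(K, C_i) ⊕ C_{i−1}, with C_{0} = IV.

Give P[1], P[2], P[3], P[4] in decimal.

P[1] = 90, P[2] = 67, P[3] = 159, P[4] = 226

P[1]: D(K, 34) = 15; 15 ⊕ 85 = 90.
P[2]: D(K, 21) = 97; 97 ⊕ 34 = 67.
P[3]: D(K, 224) = 138; 138 ⊕ 21 = 159.
P[4]: D(K, 164) = 2; 2 ⊕ 224 = 226.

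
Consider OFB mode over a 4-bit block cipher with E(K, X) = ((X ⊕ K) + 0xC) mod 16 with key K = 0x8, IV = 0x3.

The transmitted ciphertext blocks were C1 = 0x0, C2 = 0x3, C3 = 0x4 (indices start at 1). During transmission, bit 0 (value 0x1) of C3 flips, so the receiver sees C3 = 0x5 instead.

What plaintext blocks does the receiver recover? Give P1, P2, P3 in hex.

OFB decryption: S_i = E(K, S_{i−1}) with S_{0} = IV; P_i = C_i ⊕ S_i.
Only C3 changed, to 0x5. In OFB, a change in C_i flips the same bit in P_i only; the keystream is unaffected. Decrypting the received ciphertext:
P1: S = E(K, 0x3) = 0x7; 0x0 ⊕ 0x7 = 0x7.
P2: S = E(K, 0x7) = 0xB; 0x3 ⊕ 0xB = 0x8.
P3: S = E(K, 0xB) = 0xF; 0x5 ⊕ 0xF = 0xA.
Blocks that differ from the original plaintext: P3.

P1 = 0x7, P2 = 0x8, P3 = 0xA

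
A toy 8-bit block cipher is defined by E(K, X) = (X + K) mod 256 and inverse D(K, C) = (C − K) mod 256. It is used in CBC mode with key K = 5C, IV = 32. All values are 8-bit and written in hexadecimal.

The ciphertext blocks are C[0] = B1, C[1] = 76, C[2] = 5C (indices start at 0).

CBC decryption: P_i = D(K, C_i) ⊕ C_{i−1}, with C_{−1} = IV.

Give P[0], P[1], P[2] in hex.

P[0] = 67, P[1] = AB, P[2] = 76

P[0]: D(K, B1) = 55; 55 ⊕ 32 = 67.
P[1]: D(K, 76) = 1A; 1A ⊕ B1 = AB.
P[2]: D(K, 5C) = 00; 00 ⊕ 76 = 76.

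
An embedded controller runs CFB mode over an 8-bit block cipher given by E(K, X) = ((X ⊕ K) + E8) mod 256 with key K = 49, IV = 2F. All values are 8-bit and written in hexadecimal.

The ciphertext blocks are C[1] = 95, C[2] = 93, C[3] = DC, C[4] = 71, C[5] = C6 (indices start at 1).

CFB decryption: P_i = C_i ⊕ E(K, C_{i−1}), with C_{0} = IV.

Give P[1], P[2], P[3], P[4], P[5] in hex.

P[1]: E(K, 2F) = 4E; 95 ⊕ 4E = DB.
P[2]: E(K, 95) = C4; 93 ⊕ C4 = 57.
P[3]: E(K, 93) = C2; DC ⊕ C2 = 1E.
P[4]: E(K, DC) = 7D; 71 ⊕ 7D = 0C.
P[5]: E(K, 71) = 20; C6 ⊕ 20 = E6.

P[1] = DB, P[2] = 57, P[3] = 1E, P[4] = 0C, P[5] = E6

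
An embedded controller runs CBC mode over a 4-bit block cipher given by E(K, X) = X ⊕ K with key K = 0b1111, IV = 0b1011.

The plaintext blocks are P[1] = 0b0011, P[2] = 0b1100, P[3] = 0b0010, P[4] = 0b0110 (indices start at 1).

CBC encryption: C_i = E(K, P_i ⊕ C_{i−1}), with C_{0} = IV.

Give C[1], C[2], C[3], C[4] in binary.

C[1]: P[1] ⊕ 0b1011 = 0b1000; E(K, 0b1000) = 0b0111.
C[2]: P[2] ⊕ 0b0111 = 0b1011; E(K, 0b1011) = 0b0100.
C[3]: P[3] ⊕ 0b0100 = 0b0110; E(K, 0b0110) = 0b1001.
C[4]: P[4] ⊕ 0b1001 = 0b1111; E(K, 0b1111) = 0b0000.

C[1] = 0b0111, C[2] = 0b0100, C[3] = 0b1001, C[4] = 0b0000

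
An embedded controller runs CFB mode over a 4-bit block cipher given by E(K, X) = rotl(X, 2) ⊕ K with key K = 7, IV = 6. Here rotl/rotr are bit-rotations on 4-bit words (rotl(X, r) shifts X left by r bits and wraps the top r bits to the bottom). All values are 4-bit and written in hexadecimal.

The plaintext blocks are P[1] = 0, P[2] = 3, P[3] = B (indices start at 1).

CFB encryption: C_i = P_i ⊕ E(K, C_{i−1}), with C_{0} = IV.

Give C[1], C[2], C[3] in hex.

C[1] = E, C[2] = F, C[3] = 3

C[1]: E(K, 6) = E; 0 ⊕ E = E.
C[2]: E(K, E) = C; 3 ⊕ C = F.
C[3]: E(K, F) = 8; B ⊕ 8 = 3.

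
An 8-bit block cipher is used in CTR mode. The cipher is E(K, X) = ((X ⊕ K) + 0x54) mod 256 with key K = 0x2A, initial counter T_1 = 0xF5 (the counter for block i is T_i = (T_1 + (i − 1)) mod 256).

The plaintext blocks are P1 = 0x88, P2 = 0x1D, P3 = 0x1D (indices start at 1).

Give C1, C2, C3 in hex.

CTR encryption: S_i = E(K, T_i) where T_i is the counter for block i; C_i = P_i ⊕ S_i.
C1: T = 0xF5, S = E(K, T) = 0x33; 0x88 ⊕ 0x33 = 0xBB.
C2: T = 0xF6, S = E(K, T) = 0x30; 0x1D ⊕ 0x30 = 0x2D.
C3: T = 0xF7, S = E(K, T) = 0x31; 0x1D ⊕ 0x31 = 0x2C.

C1 = 0xBB, C2 = 0x2D, C3 = 0x2C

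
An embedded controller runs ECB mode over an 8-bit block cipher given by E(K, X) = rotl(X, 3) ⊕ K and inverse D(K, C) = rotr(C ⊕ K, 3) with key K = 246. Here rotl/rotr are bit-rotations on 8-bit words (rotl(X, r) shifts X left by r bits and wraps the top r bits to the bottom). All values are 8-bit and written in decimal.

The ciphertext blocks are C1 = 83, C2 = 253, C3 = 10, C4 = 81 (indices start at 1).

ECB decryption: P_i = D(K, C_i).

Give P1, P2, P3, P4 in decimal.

P1: D(K, 83) = 180.
P2: D(K, 253) = 97.
P3: D(K, 10) = 159.
P4: D(K, 81) = 244.

P1 = 180, P2 = 97, P3 = 159, P4 = 244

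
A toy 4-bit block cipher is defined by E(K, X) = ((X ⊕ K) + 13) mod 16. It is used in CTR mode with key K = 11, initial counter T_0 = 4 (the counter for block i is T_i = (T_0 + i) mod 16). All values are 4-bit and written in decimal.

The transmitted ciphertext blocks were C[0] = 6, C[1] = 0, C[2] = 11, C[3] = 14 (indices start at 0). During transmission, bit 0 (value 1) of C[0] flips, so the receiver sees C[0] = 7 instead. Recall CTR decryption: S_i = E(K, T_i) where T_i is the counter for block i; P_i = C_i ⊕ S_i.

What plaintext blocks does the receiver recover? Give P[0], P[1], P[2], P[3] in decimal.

P[0] = 11, P[1] = 11, P[2] = 1, P[3] = 7

Only C[0] changed, to 7. In CTR, a change in C_i flips the same bit in P_i only; the keystream is unaffected. Decrypting the received ciphertext:
P[0]: T = 4, S = E(K, T) = 12; 7 ⊕ 12 = 11.
P[1]: T = 5, S = E(K, T) = 11; 0 ⊕ 11 = 11.
P[2]: T = 6, S = E(K, T) = 10; 11 ⊕ 10 = 1.
P[3]: T = 7, S = E(K, T) = 9; 14 ⊕ 9 = 7.
Blocks that differ from the original plaintext: P[0].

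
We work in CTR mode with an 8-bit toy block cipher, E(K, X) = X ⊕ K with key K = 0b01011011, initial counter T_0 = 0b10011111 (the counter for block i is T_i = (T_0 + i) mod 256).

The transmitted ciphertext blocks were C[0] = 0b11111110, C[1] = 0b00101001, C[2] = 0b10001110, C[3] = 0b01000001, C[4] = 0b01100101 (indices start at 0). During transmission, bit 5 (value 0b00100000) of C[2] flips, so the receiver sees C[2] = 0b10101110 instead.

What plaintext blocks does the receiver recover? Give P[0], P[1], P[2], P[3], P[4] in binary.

CTR decryption: S_i = E(K, T_i) where T_i is the counter for block i; P_i = C_i ⊕ S_i.
Only C[2] changed, to 0b10101110. In CTR, a change in C_i flips the same bit in P_i only; the keystream is unaffected. Decrypting the received ciphertext:
P[0]: T = 0b10011111, S = E(K, T) = 0b11000100; 0b11111110 ⊕ 0b11000100 = 0b00111010.
P[1]: T = 0b10100000, S = E(K, T) = 0b11111011; 0b00101001 ⊕ 0b11111011 = 0b11010010.
P[2]: T = 0b10100001, S = E(K, T) = 0b11111010; 0b10101110 ⊕ 0b11111010 = 0b01010100.
P[3]: T = 0b10100010, S = E(K, T) = 0b11111001; 0b01000001 ⊕ 0b11111001 = 0b10111000.
P[4]: T = 0b10100011, S = E(K, T) = 0b11111000; 0b01100101 ⊕ 0b11111000 = 0b10011101.
Blocks that differ from the original plaintext: P[2].

P[0] = 0b00111010, P[1] = 0b11010010, P[2] = 0b01010100, P[3] = 0b10111000, P[4] = 0b10011101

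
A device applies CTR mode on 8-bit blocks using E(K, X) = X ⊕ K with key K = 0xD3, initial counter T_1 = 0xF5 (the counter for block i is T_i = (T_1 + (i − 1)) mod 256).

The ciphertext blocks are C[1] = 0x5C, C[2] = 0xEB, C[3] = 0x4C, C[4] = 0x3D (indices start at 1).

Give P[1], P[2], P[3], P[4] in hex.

P[1] = 0x7A, P[2] = 0xCE, P[3] = 0x68, P[4] = 0x16

CTR decryption: S_i = E(K, T_i) where T_i is the counter for block i; P_i = C_i ⊕ S_i.
P[1]: T = 0xF5, S = E(K, T) = 0x26; 0x5C ⊕ 0x26 = 0x7A.
P[2]: T = 0xF6, S = E(K, T) = 0x25; 0xEB ⊕ 0x25 = 0xCE.
P[3]: T = 0xF7, S = E(K, T) = 0x24; 0x4C ⊕ 0x24 = 0x68.
P[4]: T = 0xF8, S = E(K, T) = 0x2B; 0x3D ⊕ 0x2B = 0x16.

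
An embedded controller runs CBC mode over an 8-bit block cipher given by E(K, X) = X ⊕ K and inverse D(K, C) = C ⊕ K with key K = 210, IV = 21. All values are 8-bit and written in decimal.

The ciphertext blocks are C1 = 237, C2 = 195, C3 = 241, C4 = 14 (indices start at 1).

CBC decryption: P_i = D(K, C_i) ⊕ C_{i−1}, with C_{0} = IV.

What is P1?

P1 = 42

P1: D(K, 237) = 63; 63 ⊕ 21 = 42.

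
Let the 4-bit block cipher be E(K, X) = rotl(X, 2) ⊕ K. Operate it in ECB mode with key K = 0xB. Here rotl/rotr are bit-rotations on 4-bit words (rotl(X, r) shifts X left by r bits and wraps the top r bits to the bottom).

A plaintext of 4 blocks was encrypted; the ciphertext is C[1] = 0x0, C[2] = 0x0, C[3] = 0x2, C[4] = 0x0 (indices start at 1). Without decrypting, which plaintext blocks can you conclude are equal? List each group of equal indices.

P[1] = P[2] = P[4]

ECB encrypts each block independently with the same key, so equal ciphertext blocks imply equal plaintext blocks.
C[1] = C[2] = C[4] = 0x0, so P[1] = P[2] = P[4].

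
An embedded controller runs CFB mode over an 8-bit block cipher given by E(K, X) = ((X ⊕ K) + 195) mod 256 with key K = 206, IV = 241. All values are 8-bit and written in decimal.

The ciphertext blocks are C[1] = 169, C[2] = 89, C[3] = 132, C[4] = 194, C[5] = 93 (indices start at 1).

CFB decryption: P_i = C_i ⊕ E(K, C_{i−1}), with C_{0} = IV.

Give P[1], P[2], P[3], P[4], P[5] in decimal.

P[1] = 171, P[2] = 115, P[3] = 222, P[4] = 207, P[5] = 146

P[1]: E(K, 241) = 2; 169 ⊕ 2 = 171.
P[2]: E(K, 169) = 42; 89 ⊕ 42 = 115.
P[3]: E(K, 89) = 90; 132 ⊕ 90 = 222.
P[4]: E(K, 132) = 13; 194 ⊕ 13 = 207.
P[5]: E(K, 194) = 207; 93 ⊕ 207 = 146.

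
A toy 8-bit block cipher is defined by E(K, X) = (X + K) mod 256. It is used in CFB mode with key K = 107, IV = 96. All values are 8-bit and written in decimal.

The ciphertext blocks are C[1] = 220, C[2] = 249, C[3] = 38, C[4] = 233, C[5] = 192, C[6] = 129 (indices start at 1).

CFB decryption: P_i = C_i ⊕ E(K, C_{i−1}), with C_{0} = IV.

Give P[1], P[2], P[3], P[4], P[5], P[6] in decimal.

P[1] = 23, P[2] = 190, P[3] = 66, P[4] = 120, P[5] = 148, P[6] = 170

P[1]: E(K, 96) = 203; 220 ⊕ 203 = 23.
P[2]: E(K, 220) = 71; 249 ⊕ 71 = 190.
P[3]: E(K, 249) = 100; 38 ⊕ 100 = 66.
P[4]: E(K, 38) = 145; 233 ⊕ 145 = 120.
P[5]: E(K, 233) = 84; 192 ⊕ 84 = 148.
P[6]: E(K, 192) = 43; 129 ⊕ 43 = 170.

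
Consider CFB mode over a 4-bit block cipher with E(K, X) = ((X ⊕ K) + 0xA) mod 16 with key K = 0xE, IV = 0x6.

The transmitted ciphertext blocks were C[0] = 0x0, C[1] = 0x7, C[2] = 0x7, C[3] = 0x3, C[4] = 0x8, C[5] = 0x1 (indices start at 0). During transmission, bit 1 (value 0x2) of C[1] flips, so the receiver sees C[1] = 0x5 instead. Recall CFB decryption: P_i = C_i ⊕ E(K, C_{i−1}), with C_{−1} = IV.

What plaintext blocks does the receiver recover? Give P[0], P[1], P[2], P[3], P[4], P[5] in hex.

P[0] = 0x2, P[1] = 0xD, P[2] = 0x2, P[3] = 0x0, P[4] = 0xF, P[5] = 0x1

Only C[1] changed, to 0x5. In CFB, a change in C_i flips the same bit in P_i and garbles P_{i+1}. Decrypting the received ciphertext:
P[0]: E(K, 0x6) = 0x2; 0x0 ⊕ 0x2 = 0x2.
P[1]: E(K, 0x0) = 0x8; 0x5 ⊕ 0x8 = 0xD.
P[2]: E(K, 0x5) = 0x5; 0x7 ⊕ 0x5 = 0x2.
P[3]: E(K, 0x7) = 0x3; 0x3 ⊕ 0x3 = 0x0.
P[4]: E(K, 0x3) = 0x7; 0x8 ⊕ 0x7 = 0xF.
P[5]: E(K, 0x8) = 0x0; 0x1 ⊕ 0x0 = 0x1.
Blocks that differ from the original plaintext: P[1], P[2].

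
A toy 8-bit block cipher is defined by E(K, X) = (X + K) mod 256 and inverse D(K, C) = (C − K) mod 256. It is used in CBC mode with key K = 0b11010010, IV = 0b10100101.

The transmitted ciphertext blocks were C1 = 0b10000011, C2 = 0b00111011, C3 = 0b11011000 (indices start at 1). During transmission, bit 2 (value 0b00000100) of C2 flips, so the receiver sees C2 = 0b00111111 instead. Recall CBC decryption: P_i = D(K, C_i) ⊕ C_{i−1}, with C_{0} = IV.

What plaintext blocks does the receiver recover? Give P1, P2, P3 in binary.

P1 = 0b00010100, P2 = 0b11101110, P3 = 0b00111001

Only C2 changed, to 0b00111111. In CBC, a change in C_i garbles P_i and flips the same bit in P_{i+1}. Decrypting the received ciphertext:
P1: D(K, 0b10000011) = 0b10110001; 0b10110001 ⊕ 0b10100101 = 0b00010100.
P2: D(K, 0b00111111) = 0b01101101; 0b01101101 ⊕ 0b10000011 = 0b11101110.
P3: D(K, 0b11011000) = 0b00000110; 0b00000110 ⊕ 0b00111111 = 0b00111001.
Blocks that differ from the original plaintext: P2, P3.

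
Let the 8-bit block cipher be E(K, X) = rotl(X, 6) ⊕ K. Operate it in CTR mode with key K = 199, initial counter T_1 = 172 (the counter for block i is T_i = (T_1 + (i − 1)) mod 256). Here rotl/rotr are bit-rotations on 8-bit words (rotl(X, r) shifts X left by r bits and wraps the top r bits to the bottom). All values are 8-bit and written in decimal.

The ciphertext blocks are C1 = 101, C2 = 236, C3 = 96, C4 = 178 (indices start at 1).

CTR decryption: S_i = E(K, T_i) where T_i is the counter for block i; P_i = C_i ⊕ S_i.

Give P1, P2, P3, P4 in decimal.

P1 = 137, P2 = 64, P3 = 12, P4 = 158

P1: T = 172, S = E(K, T) = 236; 101 ⊕ 236 = 137.
P2: T = 173, S = E(K, T) = 172; 236 ⊕ 172 = 64.
P3: T = 174, S = E(K, T) = 108; 96 ⊕ 108 = 12.
P4: T = 175, S = E(K, T) = 44; 178 ⊕ 44 = 158.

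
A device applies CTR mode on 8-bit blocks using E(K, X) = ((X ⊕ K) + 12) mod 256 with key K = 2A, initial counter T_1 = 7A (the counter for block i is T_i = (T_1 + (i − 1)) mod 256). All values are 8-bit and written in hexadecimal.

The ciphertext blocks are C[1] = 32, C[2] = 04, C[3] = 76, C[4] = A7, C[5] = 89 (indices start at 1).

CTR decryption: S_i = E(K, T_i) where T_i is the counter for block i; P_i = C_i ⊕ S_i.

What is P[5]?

P[5]: T = 7E, S = E(K, T) = 66; 89 ⊕ 66 = EF.

P[5] = EF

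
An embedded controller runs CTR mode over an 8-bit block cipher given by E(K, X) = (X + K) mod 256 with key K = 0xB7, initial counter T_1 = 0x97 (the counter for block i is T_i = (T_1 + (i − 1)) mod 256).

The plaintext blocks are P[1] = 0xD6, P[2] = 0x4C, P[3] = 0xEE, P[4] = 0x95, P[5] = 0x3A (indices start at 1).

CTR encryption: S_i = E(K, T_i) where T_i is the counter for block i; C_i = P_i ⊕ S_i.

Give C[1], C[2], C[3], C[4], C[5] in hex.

C[1]: T = 0x97, S = E(K, T) = 0x4E; 0xD6 ⊕ 0x4E = 0x98.
C[2]: T = 0x98, S = E(K, T) = 0x4F; 0x4C ⊕ 0x4F = 0x03.
C[3]: T = 0x99, S = E(K, T) = 0x50; 0xEE ⊕ 0x50 = 0xBE.
C[4]: T = 0x9A, S = E(K, T) = 0x51; 0x95 ⊕ 0x51 = 0xC4.
C[5]: T = 0x9B, S = E(K, T) = 0x52; 0x3A ⊕ 0x52 = 0x68.

C[1] = 0x98, C[2] = 0x03, C[3] = 0xBE, C[4] = 0xC4, C[5] = 0x68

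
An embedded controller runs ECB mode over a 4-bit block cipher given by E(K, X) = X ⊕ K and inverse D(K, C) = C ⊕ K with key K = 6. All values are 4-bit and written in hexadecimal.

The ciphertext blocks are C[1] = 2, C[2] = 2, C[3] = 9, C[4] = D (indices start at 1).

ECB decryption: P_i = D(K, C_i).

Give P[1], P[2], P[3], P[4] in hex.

P[1]: D(K, 2) = 4.
P[2]: D(K, 2) = 4.
P[3]: D(K, 9) = F.
P[4]: D(K, D) = B.

P[1] = 4, P[2] = 4, P[3] = F, P[4] = B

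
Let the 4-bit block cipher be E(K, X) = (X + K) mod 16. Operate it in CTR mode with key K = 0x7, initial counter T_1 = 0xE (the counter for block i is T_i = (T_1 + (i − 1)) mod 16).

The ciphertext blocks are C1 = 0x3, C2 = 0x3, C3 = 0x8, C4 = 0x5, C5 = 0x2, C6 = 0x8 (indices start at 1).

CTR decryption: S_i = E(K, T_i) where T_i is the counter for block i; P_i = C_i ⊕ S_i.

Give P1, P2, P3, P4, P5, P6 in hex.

P1: T = 0xE, S = E(K, T) = 0x5; 0x3 ⊕ 0x5 = 0x6.
P2: T = 0xF, S = E(K, T) = 0x6; 0x3 ⊕ 0x6 = 0x5.
P3: T = 0x0, S = E(K, T) = 0x7; 0x8 ⊕ 0x7 = 0xF.
P4: T = 0x1, S = E(K, T) = 0x8; 0x5 ⊕ 0x8 = 0xD.
P5: T = 0x2, S = E(K, T) = 0x9; 0x2 ⊕ 0x9 = 0xB.
P6: T = 0x3, S = E(K, T) = 0xA; 0x8 ⊕ 0xA = 0x2.

P1 = 0x6, P2 = 0x5, P3 = 0xF, P4 = 0xD, P5 = 0xB, P6 = 0x2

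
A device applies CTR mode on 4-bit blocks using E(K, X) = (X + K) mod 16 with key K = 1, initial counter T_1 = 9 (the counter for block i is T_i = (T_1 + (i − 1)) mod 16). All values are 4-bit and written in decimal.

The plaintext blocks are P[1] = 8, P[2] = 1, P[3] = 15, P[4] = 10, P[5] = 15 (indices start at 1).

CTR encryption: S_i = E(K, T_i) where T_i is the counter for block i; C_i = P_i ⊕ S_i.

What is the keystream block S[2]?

C[1]: T = 9, S = E(K, T) = 10; 8 ⊕ 10 = 2.
C[2]: T = 10, S = E(K, T) = 11; 1 ⊕ 11 = 10.
So S[2] = 11.

11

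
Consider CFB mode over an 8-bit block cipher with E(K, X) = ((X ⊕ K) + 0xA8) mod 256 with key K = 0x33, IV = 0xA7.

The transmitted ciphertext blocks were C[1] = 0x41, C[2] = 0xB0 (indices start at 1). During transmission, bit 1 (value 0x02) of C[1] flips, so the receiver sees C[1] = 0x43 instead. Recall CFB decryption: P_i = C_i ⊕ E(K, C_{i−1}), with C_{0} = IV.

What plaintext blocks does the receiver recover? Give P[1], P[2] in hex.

Only C[1] changed, to 0x43. In CFB, a change in C_i flips the same bit in P_i and garbles P_{i+1}. Decrypting the received ciphertext:
P[1]: E(K, 0xA7) = 0x3C; 0x43 ⊕ 0x3C = 0x7F.
P[2]: E(K, 0x43) = 0x18; 0xB0 ⊕ 0x18 = 0xA8.
Blocks that differ from the original plaintext: P[1], P[2].

P[1] = 0x7F, P[2] = 0xA8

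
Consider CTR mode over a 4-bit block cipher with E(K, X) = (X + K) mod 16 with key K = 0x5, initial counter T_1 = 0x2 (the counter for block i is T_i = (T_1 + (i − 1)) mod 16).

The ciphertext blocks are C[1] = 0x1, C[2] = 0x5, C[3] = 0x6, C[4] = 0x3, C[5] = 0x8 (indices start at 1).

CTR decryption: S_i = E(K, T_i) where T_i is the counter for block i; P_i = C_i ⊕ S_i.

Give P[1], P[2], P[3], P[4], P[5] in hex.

P[1] = 0x6, P[2] = 0xD, P[3] = 0xF, P[4] = 0x9, P[5] = 0x3

P[1]: T = 0x2, S = E(K, T) = 0x7; 0x1 ⊕ 0x7 = 0x6.
P[2]: T = 0x3, S = E(K, T) = 0x8; 0x5 ⊕ 0x8 = 0xD.
P[3]: T = 0x4, S = E(K, T) = 0x9; 0x6 ⊕ 0x9 = 0xF.
P[4]: T = 0x5, S = E(K, T) = 0xA; 0x3 ⊕ 0xA = 0x9.
P[5]: T = 0x6, S = E(K, T) = 0xB; 0x8 ⊕ 0xB = 0x3.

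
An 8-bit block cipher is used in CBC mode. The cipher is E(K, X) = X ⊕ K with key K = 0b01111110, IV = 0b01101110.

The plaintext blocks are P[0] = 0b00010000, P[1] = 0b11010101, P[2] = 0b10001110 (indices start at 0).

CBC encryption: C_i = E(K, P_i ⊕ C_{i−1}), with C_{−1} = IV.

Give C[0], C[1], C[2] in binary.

C[0]: P[0] ⊕ 0b01101110 = 0b01111110; E(K, 0b01111110) = 0b00000000.
C[1]: P[1] ⊕ 0b00000000 = 0b11010101; E(K, 0b11010101) = 0b10101011.
C[2]: P[2] ⊕ 0b10101011 = 0b00100101; E(K, 0b00100101) = 0b01011011.

C[0] = 0b00000000, C[1] = 0b10101011, C[2] = 0b01011011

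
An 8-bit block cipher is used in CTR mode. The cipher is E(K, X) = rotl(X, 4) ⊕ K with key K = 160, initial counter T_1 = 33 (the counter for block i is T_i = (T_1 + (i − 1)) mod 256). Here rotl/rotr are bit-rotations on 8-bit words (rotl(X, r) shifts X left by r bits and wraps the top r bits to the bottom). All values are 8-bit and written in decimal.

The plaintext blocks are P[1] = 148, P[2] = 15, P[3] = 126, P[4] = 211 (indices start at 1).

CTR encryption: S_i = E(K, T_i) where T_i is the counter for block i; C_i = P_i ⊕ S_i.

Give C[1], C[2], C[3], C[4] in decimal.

C[1]: T = 33, S = E(K, T) = 178; 148 ⊕ 178 = 38.
C[2]: T = 34, S = E(K, T) = 130; 15 ⊕ 130 = 141.
C[3]: T = 35, S = E(K, T) = 146; 126 ⊕ 146 = 236.
C[4]: T = 36, S = E(K, T) = 226; 211 ⊕ 226 = 49.

C[1] = 38, C[2] = 141, C[3] = 236, C[4] = 49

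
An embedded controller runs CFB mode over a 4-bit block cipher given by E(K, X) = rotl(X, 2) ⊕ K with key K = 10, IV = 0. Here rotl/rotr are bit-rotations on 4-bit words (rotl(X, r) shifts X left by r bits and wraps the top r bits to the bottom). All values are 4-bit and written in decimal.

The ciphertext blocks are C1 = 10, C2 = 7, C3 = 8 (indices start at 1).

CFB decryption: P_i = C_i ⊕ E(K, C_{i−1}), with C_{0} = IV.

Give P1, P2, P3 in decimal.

P1: E(K, 0) = 10; 10 ⊕ 10 = 0.
P2: E(K, 10) = 0; 7 ⊕ 0 = 7.
P3: E(K, 7) = 7; 8 ⊕ 7 = 15.

P1 = 0, P2 = 7, P3 = 15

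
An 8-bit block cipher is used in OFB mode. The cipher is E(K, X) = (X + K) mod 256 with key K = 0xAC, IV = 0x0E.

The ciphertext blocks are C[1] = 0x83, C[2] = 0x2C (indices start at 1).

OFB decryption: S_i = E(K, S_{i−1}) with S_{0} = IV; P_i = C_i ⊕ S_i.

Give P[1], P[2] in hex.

P[1]: S = E(K, 0x0E) = 0xBA; 0x83 ⊕ 0xBA = 0x39.
P[2]: S = E(K, 0xBA) = 0x66; 0x2C ⊕ 0x66 = 0x4A.

P[1] = 0x39, P[2] = 0x4A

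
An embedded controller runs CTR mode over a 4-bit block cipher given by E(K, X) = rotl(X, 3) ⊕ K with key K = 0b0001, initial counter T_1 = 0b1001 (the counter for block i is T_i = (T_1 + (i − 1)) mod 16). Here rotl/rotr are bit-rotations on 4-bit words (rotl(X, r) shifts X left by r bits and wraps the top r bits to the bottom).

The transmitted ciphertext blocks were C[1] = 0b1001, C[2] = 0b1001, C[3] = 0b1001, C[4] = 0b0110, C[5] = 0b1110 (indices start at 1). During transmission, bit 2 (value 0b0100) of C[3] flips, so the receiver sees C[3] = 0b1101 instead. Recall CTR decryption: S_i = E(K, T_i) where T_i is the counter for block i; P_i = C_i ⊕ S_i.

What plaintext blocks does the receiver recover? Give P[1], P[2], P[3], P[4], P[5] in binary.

P[1] = 0b0100, P[2] = 0b1101, P[3] = 0b0001, P[4] = 0b0001, P[5] = 0b0001

Only C[3] changed, to 0b1101. In CTR, a change in C_i flips the same bit in P_i only; the keystream is unaffected. Decrypting the received ciphertext:
P[1]: T = 0b1001, S = E(K, T) = 0b1101; 0b1001 ⊕ 0b1101 = 0b0100.
P[2]: T = 0b1010, S = E(K, T) = 0b0100; 0b1001 ⊕ 0b0100 = 0b1101.
P[3]: T = 0b1011, S = E(K, T) = 0b1100; 0b1101 ⊕ 0b1100 = 0b0001.
P[4]: T = 0b1100, S = E(K, T) = 0b0111; 0b0110 ⊕ 0b0111 = 0b0001.
P[5]: T = 0b1101, S = E(K, T) = 0b1111; 0b1110 ⊕ 0b1111 = 0b0001.
Blocks that differ from the original plaintext: P[3].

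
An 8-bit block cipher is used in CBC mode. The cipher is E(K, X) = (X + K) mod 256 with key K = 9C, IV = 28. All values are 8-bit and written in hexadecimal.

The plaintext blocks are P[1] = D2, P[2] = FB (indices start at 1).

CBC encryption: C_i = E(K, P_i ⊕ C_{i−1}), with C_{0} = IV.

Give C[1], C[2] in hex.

C[1]: P[1] ⊕ 28 = FA; E(K, FA) = 96.
C[2]: P[2] ⊕ 96 = 6D; E(K, 6D) = 09.

C[1] = 96, C[2] = 09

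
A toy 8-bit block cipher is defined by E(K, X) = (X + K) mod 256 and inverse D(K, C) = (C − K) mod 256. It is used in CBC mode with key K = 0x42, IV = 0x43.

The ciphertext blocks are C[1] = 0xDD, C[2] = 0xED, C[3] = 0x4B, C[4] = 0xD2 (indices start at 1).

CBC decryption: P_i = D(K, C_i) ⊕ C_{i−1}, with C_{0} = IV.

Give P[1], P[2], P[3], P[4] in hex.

P[1]: D(K, 0xDD) = 0x9B; 0x9B ⊕ 0x43 = 0xD8.
P[2]: D(K, 0xED) = 0xAB; 0xAB ⊕ 0xDD = 0x76.
P[3]: D(K, 0x4B) = 0x09; 0x09 ⊕ 0xED = 0xE4.
P[4]: D(K, 0xD2) = 0x90; 0x90 ⊕ 0x4B = 0xDB.

P[1] = 0xD8, P[2] = 0x76, P[3] = 0xE4, P[4] = 0xDB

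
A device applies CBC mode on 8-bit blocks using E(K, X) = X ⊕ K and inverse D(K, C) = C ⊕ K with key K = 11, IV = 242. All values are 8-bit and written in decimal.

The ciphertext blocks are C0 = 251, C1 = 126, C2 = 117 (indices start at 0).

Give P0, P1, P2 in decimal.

P0 = 2, P1 = 142, P2 = 0

CBC decryption: P_i = D(K, C_i) ⊕ C_{i−1}, with C_{−1} = IV.
P0: D(K, 251) = 240; 240 ⊕ 242 = 2.
P1: D(K, 126) = 117; 117 ⊕ 251 = 142.
P2: D(K, 117) = 126; 126 ⊕ 126 = 0.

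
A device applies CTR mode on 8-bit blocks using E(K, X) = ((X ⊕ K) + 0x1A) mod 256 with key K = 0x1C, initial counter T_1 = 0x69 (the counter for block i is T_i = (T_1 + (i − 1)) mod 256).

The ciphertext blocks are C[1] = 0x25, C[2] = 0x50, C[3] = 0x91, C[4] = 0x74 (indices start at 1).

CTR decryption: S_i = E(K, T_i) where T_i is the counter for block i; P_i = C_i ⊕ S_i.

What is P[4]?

P[4] = 0xFE

P[4]: T = 0x6C, S = E(K, T) = 0x8A; 0x74 ⊕ 0x8A = 0xFE.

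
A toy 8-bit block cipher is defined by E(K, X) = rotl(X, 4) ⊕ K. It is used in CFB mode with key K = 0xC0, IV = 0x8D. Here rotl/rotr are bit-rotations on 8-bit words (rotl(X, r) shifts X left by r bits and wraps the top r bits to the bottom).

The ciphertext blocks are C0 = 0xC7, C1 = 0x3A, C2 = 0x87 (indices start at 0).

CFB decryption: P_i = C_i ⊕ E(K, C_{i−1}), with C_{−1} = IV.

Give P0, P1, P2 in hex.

P0 = 0xDF, P1 = 0x86, P2 = 0xE4

P0: E(K, 0x8D) = 0x18; 0xC7 ⊕ 0x18 = 0xDF.
P1: E(K, 0xC7) = 0xBC; 0x3A ⊕ 0xBC = 0x86.
P2: E(K, 0x3A) = 0x63; 0x87 ⊕ 0x63 = 0xE4.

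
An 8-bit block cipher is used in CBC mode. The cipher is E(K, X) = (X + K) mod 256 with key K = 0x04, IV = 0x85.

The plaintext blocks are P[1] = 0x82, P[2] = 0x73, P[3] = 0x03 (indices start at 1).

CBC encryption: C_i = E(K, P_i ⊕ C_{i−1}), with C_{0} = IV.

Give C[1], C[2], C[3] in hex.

C[1] = 0x0B, C[2] = 0x7C, C[3] = 0x83

C[1]: P[1] ⊕ 0x85 = 0x07; E(K, 0x07) = 0x0B.
C[2]: P[2] ⊕ 0x0B = 0x78; E(K, 0x78) = 0x7C.
C[3]: P[3] ⊕ 0x7C = 0x7F; E(K, 0x7F) = 0x83.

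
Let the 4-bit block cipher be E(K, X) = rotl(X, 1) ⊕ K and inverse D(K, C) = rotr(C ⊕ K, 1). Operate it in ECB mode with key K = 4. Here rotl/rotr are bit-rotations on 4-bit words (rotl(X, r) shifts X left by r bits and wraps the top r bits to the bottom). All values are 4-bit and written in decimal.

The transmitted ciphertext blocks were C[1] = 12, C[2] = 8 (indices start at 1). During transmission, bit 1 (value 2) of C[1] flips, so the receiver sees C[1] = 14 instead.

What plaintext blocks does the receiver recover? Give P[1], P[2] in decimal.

P[1] = 5, P[2] = 6

ECB decryption: P_i = D(K, C_i).
Only C[1] changed, to 14. In ECB, a change in C_i affects only P_i. Decrypting the received ciphertext:
P[1]: D(K, 14) = 5.
P[2]: D(K, 8) = 6.
Blocks that differ from the original plaintext: P[1].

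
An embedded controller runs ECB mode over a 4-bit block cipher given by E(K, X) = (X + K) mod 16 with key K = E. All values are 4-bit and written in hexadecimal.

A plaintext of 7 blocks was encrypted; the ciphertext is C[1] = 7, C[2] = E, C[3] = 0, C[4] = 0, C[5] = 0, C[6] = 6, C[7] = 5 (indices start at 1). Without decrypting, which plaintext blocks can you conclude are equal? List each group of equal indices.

P[3] = P[4] = P[5]

ECB encrypts each block independently with the same key, so equal ciphertext blocks imply equal plaintext blocks.
C[3] = C[4] = C[5] = 0, so P[3] = P[4] = P[5].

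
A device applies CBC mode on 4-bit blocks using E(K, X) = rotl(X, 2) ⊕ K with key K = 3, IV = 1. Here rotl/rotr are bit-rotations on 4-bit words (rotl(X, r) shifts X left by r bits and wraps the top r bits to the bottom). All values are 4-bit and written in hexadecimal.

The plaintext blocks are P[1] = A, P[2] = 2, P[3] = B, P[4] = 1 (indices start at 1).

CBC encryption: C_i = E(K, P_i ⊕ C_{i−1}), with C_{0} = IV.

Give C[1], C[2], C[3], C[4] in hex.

C[1]: P[1] ⊕ 1 = B; E(K, B) = D.
C[2]: P[2] ⊕ D = F; E(K, F) = C.
C[3]: P[3] ⊕ C = 7; E(K, 7) = E.
C[4]: P[4] ⊕ E = F; E(K, F) = C.

C[1] = D, C[2] = C, C[3] = E, C[4] = C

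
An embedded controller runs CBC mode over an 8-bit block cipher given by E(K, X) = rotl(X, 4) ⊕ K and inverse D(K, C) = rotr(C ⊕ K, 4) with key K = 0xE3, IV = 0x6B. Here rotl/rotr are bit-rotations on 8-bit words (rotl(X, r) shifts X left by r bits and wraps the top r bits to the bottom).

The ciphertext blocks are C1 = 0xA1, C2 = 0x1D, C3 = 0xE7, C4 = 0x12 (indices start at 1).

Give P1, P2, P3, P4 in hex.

CBC decryption: P_i = D(K, C_i) ⊕ C_{i−1}, with C_{0} = IV.
P1: D(K, 0xA1) = 0x24; 0x24 ⊕ 0x6B = 0x4F.
P2: D(K, 0x1D) = 0xEF; 0xEF ⊕ 0xA1 = 0x4E.
P3: D(K, 0xE7) = 0x40; 0x40 ⊕ 0x1D = 0x5D.
P4: D(K, 0x12) = 0x1F; 0x1F ⊕ 0xE7 = 0xF8.

P1 = 0x4F, P2 = 0x4E, P3 = 0x5D, P4 = 0xF8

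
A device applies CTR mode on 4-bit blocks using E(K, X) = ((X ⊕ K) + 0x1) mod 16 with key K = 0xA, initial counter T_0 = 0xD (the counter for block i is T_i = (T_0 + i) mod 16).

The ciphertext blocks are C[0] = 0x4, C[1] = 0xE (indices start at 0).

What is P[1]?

CTR decryption: S_i = E(K, T_i) where T_i is the counter for block i; P_i = C_i ⊕ S_i.
P[1]: T = 0xE, S = E(K, T) = 0x5; 0xE ⊕ 0x5 = 0xB.

P[1] = 0xB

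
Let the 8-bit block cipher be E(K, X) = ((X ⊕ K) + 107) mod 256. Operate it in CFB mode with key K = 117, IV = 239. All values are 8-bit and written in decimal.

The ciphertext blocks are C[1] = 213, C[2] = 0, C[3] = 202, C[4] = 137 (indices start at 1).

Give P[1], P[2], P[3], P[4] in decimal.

P[1] = 208, P[2] = 11, P[3] = 42, P[4] = 163

CFB decryption: P_i = C_i ⊕ E(K, C_{i−1}), with C_{0} = IV.
P[1]: E(K, 239) = 5; 213 ⊕ 5 = 208.
P[2]: E(K, 213) = 11; 0 ⊕ 11 = 11.
P[3]: E(K, 0) = 224; 202 ⊕ 224 = 42.
P[4]: E(K, 202) = 42; 137 ⊕ 42 = 163.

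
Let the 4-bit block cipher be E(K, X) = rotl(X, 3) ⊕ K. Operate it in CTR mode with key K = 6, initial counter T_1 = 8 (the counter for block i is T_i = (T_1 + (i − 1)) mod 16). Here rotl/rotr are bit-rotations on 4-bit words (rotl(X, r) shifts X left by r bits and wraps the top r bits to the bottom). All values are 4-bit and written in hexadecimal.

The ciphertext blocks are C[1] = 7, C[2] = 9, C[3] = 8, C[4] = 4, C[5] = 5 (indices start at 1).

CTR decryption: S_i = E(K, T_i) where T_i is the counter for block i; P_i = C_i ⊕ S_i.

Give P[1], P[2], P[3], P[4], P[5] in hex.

P[1] = 5, P[2] = 3, P[3] = B, P[4] = F, P[5] = 5

P[1]: T = 8, S = E(K, T) = 2; 7 ⊕ 2 = 5.
P[2]: T = 9, S = E(K, T) = A; 9 ⊕ A = 3.
P[3]: T = A, S = E(K, T) = 3; 8 ⊕ 3 = B.
P[4]: T = B, S = E(K, T) = B; 4 ⊕ B = F.
P[5]: T = C, S = E(K, T) = 0; 5 ⊕ 0 = 5.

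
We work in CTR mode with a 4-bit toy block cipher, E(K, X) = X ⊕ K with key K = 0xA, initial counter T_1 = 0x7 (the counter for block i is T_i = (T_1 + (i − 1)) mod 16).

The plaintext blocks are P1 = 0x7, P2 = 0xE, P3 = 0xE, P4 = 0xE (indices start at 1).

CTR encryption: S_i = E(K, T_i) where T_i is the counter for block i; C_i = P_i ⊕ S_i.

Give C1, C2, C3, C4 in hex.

C1: T = 0x7, S = E(K, T) = 0xD; 0x7 ⊕ 0xD = 0xA.
C2: T = 0x8, S = E(K, T) = 0x2; 0xE ⊕ 0x2 = 0xC.
C3: T = 0x9, S = E(K, T) = 0x3; 0xE ⊕ 0x3 = 0xD.
C4: T = 0xA, S = E(K, T) = 0x0; 0xE ⊕ 0x0 = 0xE.

C1 = 0xA, C2 = 0xC, C3 = 0xD, C4 = 0xE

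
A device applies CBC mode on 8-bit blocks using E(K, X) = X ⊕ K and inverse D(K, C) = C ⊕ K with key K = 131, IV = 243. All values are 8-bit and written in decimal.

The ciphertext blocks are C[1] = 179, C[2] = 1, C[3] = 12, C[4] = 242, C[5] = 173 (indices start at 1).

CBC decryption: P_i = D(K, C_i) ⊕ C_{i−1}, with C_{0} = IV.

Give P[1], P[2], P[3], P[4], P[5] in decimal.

P[1] = 195, P[2] = 49, P[3] = 142, P[4] = 125, P[5] = 220

P[1]: D(K, 179) = 48; 48 ⊕ 243 = 195.
P[2]: D(K, 1) = 130; 130 ⊕ 179 = 49.
P[3]: D(K, 12) = 143; 143 ⊕ 1 = 142.
P[4]: D(K, 242) = 113; 113 ⊕ 12 = 125.
P[5]: D(K, 173) = 46; 46 ⊕ 242 = 220.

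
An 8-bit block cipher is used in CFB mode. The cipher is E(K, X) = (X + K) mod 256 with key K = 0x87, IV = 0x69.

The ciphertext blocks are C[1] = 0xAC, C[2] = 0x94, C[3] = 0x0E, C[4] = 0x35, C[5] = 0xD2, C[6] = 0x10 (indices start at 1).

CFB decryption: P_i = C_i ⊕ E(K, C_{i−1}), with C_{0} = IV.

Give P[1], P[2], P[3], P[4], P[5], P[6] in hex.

P[1] = 0x5C, P[2] = 0xA7, P[3] = 0x15, P[4] = 0xA0, P[5] = 0x6E, P[6] = 0x49

P[1]: E(K, 0x69) = 0xF0; 0xAC ⊕ 0xF0 = 0x5C.
P[2]: E(K, 0xAC) = 0x33; 0x94 ⊕ 0x33 = 0xA7.
P[3]: E(K, 0x94) = 0x1B; 0x0E ⊕ 0x1B = 0x15.
P[4]: E(K, 0x0E) = 0x95; 0x35 ⊕ 0x95 = 0xA0.
P[5]: E(K, 0x35) = 0xBC; 0xD2 ⊕ 0xBC = 0x6E.
P[6]: E(K, 0xD2) = 0x59; 0x10 ⊕ 0x59 = 0x49.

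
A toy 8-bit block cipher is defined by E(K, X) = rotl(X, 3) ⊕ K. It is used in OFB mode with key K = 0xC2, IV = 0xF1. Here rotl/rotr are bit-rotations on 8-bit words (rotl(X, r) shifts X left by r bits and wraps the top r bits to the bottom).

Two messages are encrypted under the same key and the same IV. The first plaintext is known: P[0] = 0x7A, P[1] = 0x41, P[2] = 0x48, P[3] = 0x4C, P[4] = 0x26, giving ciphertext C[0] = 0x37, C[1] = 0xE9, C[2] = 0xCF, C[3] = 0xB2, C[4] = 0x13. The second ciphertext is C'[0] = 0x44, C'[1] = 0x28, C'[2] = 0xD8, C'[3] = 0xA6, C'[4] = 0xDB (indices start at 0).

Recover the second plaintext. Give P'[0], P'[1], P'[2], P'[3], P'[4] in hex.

In OFB with a reused IV, both messages share the same keystream S_i, so C_i ⊕ C'_i = P_i ⊕ P'_i and thus P'_i = P_i ⊕ C_i ⊕ C'_i.
P'[0]: 0x7A ⊕ 0x37 ⊕ 0x44 = 0x09.
P'[1]: 0x41 ⊕ 0xE9 ⊕ 0x28 = 0x80.
P'[2]: 0x48 ⊕ 0xCF ⊕ 0xD8 = 0x5F.
P'[3]: 0x4C ⊕ 0xB2 ⊕ 0xA6 = 0x58.
P'[4]: 0x26 ⊕ 0x13 ⊕ 0xDB = 0xEE.

P'[0] = 0x09, P'[1] = 0x80, P'[2] = 0x5F, P'[3] = 0x58, P'[4] = 0xEE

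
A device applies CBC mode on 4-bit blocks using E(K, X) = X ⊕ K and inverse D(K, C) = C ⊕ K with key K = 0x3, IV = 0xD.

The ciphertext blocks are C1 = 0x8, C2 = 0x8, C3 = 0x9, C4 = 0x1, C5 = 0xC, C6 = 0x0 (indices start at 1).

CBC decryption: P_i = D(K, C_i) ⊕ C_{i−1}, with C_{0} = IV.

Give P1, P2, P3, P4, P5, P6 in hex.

P1 = 0x6, P2 = 0x3, P3 = 0x2, P4 = 0xB, P5 = 0xE, P6 = 0xF

P1: D(K, 0x8) = 0xB; 0xB ⊕ 0xD = 0x6.
P2: D(K, 0x8) = 0xB; 0xB ⊕ 0x8 = 0x3.
P3: D(K, 0x9) = 0xA; 0xA ⊕ 0x8 = 0x2.
P4: D(K, 0x1) = 0x2; 0x2 ⊕ 0x9 = 0xB.
P5: D(K, 0xC) = 0xF; 0xF ⊕ 0x1 = 0xE.
P6: D(K, 0x0) = 0x3; 0x3 ⊕ 0xC = 0xF.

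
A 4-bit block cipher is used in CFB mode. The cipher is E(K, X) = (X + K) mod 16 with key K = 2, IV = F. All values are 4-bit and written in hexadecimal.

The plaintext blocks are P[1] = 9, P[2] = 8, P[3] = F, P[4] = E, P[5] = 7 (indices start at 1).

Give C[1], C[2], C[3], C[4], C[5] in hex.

C[1] = 8, C[2] = 2, C[3] = B, C[4] = 3, C[5] = 2

CFB encryption: C_i = P_i ⊕ E(K, C_{i−1}), with C_{0} = IV.
C[1]: E(K, F) = 1; 9 ⊕ 1 = 8.
C[2]: E(K, 8) = A; 8 ⊕ A = 2.
C[3]: E(K, 2) = 4; F ⊕ 4 = B.
C[4]: E(K, B) = D; E ⊕ D = 3.
C[5]: E(K, 3) = 5; 7 ⊕ 5 = 2.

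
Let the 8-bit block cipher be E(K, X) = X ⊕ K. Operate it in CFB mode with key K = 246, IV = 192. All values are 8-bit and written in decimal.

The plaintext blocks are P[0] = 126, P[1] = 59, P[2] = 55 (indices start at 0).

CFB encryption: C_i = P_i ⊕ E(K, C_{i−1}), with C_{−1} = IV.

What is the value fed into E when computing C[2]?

133

C[0]: E(K, 192) = 54; 126 ⊕ 54 = 72.
C[1]: E(K, 72) = 190; 59 ⊕ 190 = 133.
C[2]: E(K, 133) = 115; 55 ⊕ 115 = 68.
So the input to E for block [2] is 133.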